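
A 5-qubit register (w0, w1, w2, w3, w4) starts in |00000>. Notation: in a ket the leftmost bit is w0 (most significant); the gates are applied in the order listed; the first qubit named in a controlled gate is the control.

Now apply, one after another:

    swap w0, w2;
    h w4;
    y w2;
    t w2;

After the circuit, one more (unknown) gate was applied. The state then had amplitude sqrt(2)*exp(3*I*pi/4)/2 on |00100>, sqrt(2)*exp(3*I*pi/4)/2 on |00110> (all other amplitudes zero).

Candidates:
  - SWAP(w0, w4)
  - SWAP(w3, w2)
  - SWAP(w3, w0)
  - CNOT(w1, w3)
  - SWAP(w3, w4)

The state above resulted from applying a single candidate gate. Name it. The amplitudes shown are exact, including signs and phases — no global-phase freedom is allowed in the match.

The applied gate was SWAP(w3, w4).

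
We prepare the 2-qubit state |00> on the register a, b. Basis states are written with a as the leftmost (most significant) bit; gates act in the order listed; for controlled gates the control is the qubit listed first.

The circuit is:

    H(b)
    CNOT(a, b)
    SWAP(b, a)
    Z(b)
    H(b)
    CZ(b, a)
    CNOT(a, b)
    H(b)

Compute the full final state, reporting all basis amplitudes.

The resulting statevector has amplitude sqrt(2)/2 on |00>, 0 on |01>, 0 on |10>, -sqrt(2)/2 on |11>.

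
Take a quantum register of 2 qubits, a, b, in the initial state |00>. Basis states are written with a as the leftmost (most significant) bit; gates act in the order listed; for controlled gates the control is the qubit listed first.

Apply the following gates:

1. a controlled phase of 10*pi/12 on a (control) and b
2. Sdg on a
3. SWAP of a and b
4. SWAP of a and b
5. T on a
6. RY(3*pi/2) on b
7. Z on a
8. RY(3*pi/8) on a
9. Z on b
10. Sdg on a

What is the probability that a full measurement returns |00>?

The probability of measuring |00> is sqrt(2 - sqrt(2))/8 + 1/4.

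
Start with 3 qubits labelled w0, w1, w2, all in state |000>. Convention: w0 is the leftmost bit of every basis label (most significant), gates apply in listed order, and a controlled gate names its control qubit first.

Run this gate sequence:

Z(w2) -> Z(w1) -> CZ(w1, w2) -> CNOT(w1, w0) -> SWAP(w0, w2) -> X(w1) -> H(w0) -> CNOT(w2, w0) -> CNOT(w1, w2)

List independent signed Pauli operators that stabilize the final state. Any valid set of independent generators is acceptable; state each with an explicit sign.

The final state is stabilized by the group generated by +XII, -IZI, -IIZ; other independent generating sets are equally valid.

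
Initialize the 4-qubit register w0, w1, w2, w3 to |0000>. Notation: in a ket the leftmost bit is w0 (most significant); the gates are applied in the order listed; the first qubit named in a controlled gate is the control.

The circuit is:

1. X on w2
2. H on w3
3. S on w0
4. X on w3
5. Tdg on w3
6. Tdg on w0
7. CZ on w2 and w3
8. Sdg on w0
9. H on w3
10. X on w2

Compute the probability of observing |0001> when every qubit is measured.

A full measurement returns |0001> with probability sqrt(2)/4 + 1/2.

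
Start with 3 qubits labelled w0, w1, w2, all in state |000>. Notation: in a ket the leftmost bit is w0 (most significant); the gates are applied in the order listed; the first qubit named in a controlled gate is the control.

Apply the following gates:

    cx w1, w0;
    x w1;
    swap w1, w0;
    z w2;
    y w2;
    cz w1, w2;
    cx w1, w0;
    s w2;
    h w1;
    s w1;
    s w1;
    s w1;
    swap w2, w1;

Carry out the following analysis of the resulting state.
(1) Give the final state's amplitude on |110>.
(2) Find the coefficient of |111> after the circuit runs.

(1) The final state's coefficient on |110> equals -sqrt(2)/2.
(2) The final state's coefficient on |111> equals sqrt(2)*I/2.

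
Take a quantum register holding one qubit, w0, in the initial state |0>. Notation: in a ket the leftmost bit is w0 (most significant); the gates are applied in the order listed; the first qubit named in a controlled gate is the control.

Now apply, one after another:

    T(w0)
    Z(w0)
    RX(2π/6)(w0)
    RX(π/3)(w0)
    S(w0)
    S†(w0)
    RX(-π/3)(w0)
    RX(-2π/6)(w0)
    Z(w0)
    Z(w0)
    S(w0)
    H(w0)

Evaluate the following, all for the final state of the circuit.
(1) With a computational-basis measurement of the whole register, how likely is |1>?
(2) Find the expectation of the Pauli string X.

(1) The probability of measuring |1> is 1/2.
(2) In the final state, X has expectation 1.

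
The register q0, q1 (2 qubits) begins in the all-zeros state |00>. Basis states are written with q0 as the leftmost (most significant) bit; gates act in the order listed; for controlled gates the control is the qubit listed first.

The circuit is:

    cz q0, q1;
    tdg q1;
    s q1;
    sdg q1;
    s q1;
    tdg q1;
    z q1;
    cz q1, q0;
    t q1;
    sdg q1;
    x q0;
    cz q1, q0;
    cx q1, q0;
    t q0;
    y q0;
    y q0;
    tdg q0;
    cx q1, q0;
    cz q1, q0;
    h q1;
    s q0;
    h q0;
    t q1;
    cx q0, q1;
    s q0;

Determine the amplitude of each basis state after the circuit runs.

The final amplitudes are I/2 on |00>, exp(3*I*pi/4)/2 on |01>, exp(I*pi/4)/2 on |10>, 1/2 on |11>.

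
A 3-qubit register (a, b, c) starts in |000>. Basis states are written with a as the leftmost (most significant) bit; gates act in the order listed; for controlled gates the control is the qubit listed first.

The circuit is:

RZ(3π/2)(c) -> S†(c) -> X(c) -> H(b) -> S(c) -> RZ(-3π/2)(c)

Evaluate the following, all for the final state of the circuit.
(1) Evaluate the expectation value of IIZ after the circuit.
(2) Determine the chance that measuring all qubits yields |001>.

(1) In the final state, IIZ has expectation -1.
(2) A full measurement returns |001> with probability 1/2.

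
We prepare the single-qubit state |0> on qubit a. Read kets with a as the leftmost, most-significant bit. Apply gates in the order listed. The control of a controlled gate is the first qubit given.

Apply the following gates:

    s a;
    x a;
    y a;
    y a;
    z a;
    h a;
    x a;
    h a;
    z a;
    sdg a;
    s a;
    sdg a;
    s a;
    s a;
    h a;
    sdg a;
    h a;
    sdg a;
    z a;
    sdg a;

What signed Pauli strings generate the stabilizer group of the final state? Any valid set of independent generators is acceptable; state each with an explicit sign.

One valid set of independent stabilizer generators is -Y (any independent generating set of the same group is equally correct).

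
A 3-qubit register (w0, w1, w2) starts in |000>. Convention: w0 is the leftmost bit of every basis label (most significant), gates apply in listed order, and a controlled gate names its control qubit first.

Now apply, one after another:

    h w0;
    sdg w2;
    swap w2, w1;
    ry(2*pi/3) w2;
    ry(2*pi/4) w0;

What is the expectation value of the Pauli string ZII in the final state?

The observable ZII averages to -1.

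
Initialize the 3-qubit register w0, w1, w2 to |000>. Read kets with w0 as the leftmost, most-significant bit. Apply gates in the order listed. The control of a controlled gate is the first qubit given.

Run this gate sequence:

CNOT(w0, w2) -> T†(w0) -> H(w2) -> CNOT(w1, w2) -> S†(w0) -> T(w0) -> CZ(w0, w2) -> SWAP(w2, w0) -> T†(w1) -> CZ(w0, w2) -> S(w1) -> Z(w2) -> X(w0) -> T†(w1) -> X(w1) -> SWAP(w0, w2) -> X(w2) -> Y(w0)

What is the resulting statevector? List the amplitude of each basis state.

The final amplitudes are sqrt(2)*I/2 on |110>, sqrt(2)*I/2 on |111>, and 0 on every other basis state.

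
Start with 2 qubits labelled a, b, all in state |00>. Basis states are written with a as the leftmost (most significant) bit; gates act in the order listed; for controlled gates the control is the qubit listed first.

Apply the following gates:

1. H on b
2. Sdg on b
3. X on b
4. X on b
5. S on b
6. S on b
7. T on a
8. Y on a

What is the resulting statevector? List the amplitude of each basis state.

The resulting statevector has amplitude 0 on |00>, 0 on |01>, sqrt(2)*I/2 on |10>, -sqrt(2)/2 on |11>. Key observation: gates 2-5 undo each other exactly, leaving only the rest of the circuit to track.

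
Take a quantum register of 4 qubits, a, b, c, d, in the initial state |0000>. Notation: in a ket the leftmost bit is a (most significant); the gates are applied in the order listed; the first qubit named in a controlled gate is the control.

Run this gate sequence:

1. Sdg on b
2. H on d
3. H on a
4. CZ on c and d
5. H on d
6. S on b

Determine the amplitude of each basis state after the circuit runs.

After the circuit, the state carries amplitude sqrt(2)/2 on |0000>, sqrt(2)/2 on |1000>, and 0 on every other basis state.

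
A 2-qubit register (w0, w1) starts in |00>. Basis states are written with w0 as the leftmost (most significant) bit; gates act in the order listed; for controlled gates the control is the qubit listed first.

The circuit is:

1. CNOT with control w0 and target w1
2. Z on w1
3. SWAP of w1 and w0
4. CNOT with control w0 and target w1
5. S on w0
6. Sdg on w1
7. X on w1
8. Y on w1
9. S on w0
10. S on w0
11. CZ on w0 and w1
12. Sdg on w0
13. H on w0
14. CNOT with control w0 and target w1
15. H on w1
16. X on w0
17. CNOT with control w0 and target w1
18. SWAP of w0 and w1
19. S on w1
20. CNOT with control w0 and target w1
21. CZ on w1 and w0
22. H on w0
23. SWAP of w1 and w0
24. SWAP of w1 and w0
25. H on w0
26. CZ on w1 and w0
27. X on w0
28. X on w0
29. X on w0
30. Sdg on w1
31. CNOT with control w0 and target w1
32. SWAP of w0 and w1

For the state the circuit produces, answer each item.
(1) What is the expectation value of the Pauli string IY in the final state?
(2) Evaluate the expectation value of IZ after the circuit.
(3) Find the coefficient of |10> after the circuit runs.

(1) In the final state, IY has expectation -1.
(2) In the final state, IZ has expectation 0.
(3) The amplitude on |10> is 1/2.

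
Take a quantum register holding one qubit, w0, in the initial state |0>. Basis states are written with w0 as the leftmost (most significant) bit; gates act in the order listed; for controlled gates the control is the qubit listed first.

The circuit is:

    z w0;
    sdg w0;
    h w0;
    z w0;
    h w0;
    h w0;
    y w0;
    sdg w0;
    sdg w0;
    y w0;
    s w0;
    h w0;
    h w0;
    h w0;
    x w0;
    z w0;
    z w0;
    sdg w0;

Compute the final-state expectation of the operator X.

The expectation value of X is 1.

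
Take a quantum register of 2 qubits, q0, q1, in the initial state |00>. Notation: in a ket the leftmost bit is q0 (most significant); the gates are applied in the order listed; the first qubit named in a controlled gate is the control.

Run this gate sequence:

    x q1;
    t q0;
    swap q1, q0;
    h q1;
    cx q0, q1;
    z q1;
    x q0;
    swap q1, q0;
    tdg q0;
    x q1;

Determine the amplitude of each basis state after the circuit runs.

The resulting statevector has amplitude 0 on |00>, sqrt(2)/2 on |01>, 0 on |10>, sqrt(2)*exp(3*I*pi/4)/2 on |11>.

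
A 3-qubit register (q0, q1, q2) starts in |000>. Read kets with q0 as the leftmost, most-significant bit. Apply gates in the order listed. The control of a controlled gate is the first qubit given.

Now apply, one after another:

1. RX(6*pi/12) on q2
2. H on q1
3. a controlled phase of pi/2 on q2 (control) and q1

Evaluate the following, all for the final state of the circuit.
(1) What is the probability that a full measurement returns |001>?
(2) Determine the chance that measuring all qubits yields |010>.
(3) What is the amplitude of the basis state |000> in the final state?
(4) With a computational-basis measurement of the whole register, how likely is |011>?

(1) The probability of measuring |001> is 1/4.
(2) Outcome |010> occurs with probability 1/4.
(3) The final state's coefficient on |000> equals 1/2.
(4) A full measurement returns |011> with probability 1/4.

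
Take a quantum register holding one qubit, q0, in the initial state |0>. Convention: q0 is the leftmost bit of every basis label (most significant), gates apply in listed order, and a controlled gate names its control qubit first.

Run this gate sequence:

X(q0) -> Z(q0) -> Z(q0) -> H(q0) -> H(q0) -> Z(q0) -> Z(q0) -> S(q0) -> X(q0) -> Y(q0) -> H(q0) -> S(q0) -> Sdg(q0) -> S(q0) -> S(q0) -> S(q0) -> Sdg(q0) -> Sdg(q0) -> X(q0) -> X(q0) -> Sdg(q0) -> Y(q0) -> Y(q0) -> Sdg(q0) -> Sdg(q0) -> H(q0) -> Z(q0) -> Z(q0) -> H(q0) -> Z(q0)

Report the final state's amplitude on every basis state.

The resulting statevector has amplitude -sqrt(2)/2 on |0>, sqrt(2)/2 on |1>. Key observation: steps 2-7 multiply out to the identity, so the circuit reduces to the remaining gates.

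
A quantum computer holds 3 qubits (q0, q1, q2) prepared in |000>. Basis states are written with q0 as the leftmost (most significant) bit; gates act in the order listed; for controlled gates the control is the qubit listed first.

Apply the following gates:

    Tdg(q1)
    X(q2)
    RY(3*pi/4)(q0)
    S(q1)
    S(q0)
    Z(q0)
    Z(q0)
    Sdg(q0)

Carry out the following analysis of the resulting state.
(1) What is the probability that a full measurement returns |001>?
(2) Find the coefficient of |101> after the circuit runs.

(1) Outcome |001> occurs with probability 1/2 - sqrt(2)/4.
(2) The amplitude on |101> is sqrt(sqrt(2) + 2)/2.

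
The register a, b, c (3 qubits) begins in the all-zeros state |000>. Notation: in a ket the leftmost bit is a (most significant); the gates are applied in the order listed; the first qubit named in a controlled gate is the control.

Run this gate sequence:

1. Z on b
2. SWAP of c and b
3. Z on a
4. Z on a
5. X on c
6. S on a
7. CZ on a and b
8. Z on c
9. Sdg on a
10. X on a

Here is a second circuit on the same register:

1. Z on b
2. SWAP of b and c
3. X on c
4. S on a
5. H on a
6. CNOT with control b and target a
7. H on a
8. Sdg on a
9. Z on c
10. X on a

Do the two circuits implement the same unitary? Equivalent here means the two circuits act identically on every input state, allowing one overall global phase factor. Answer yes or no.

Yes, they are equivalent — the unitaries differ by at most a global phase.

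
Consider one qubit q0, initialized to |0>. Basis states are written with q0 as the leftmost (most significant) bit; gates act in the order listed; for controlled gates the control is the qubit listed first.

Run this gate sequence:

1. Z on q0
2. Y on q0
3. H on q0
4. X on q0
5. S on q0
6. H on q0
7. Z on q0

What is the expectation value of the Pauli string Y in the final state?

The observable Y averages to -1.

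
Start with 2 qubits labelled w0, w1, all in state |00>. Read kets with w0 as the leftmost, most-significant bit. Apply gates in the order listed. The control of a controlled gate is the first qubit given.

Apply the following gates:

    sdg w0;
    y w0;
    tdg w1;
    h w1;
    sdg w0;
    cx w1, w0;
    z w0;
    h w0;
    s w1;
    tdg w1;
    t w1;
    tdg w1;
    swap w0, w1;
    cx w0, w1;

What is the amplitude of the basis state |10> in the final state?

|10> carries amplitude exp(I*pi/4)/2 in the final state.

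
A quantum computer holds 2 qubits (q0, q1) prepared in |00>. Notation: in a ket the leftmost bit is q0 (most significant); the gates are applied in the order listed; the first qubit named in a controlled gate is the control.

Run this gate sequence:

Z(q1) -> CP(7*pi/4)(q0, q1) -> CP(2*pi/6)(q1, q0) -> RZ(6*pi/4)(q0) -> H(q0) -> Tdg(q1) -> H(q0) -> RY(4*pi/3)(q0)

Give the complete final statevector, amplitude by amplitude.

After the circuit, the state carries amplitude exp(I*pi/4)/2 on |00>, 0 on |01>, -sqrt(3)*exp(I*pi/4)/2 on |10>, 0 on |11>.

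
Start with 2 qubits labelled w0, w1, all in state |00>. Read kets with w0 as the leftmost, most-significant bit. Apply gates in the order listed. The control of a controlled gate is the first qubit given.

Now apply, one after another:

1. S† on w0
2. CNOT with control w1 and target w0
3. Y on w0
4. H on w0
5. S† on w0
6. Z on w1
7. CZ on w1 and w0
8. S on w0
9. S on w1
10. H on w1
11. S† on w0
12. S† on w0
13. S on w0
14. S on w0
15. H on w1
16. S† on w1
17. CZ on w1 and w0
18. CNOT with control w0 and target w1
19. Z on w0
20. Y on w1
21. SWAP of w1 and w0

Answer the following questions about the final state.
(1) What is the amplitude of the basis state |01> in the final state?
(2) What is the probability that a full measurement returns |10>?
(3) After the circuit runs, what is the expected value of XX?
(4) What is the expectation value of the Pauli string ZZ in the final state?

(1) The amplitude on |01> is sqrt(2)/2.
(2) A full measurement returns |10> with probability 1/2.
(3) In the final state, XX has expectation -1.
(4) In the final state, ZZ has expectation -1.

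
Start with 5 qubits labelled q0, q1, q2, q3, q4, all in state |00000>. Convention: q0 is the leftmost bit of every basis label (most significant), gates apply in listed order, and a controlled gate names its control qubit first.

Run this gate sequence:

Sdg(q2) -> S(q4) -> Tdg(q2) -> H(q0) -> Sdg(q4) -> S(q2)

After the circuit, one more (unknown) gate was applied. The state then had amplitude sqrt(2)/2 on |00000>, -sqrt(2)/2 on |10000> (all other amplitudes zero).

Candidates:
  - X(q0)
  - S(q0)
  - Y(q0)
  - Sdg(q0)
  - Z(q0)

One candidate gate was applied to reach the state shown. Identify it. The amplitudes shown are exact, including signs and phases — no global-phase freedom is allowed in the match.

The unique candidate consistent with the amplitudes is Z(q0).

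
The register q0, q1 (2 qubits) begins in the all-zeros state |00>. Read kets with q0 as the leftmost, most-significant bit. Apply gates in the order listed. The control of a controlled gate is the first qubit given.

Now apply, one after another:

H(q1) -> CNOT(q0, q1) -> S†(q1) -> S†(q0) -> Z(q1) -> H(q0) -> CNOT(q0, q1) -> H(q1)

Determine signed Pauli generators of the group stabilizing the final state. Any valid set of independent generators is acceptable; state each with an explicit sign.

The stabilizer group can be generated by +XZ, -ZY, among other valid generating sets.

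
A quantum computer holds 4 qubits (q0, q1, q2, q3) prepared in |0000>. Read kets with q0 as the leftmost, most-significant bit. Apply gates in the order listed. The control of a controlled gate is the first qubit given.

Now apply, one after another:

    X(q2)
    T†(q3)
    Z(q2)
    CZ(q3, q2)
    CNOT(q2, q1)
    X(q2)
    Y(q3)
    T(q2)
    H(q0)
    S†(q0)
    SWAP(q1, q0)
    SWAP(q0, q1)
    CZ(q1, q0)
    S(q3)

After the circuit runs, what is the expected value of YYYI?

In the final state, YYYI has expectation 0.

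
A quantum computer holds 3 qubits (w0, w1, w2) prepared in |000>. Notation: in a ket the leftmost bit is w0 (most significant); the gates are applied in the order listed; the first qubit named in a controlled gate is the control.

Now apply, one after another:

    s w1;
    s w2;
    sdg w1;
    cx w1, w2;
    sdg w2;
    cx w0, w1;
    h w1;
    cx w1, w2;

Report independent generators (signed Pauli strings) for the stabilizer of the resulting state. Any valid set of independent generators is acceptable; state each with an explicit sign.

The final state is stabilized by the group generated by +IXX, +ZII, +IZZ; other independent generating sets are equally valid.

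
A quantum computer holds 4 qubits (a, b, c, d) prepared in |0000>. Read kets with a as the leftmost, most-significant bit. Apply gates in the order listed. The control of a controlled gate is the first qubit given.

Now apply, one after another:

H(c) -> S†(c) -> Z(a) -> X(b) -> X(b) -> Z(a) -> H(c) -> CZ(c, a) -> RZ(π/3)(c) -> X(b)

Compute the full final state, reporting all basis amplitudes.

The final amplitudes are (-1 + I)*exp(5*I*pi/6)/2 on |0100>, exp(I*pi/6)/2 + exp(2*I*pi/3)/2 on |0110>, and 0 on every other basis state. Key observation: gates 3-6 undo each other exactly, leaving only the rest of the circuit to track.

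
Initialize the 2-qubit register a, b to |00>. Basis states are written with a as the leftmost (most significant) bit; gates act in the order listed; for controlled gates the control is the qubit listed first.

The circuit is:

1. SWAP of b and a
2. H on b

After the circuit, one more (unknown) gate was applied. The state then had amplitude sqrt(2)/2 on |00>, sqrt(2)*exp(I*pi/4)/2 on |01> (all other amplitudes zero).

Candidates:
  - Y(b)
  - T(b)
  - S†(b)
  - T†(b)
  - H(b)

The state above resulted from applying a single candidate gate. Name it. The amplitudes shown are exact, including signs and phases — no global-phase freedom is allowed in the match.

The unique candidate consistent with the amplitudes is T(b).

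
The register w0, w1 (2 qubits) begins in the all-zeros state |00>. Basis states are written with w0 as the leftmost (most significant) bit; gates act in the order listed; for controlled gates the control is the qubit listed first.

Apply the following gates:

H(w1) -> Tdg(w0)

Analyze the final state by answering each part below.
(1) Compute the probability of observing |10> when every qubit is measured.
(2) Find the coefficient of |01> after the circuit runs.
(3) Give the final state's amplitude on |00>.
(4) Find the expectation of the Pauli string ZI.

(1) The probability of measuring |10> is 0.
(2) The final state's coefficient on |01> equals sqrt(2)/2.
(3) |00> carries amplitude sqrt(2)/2 in the final state.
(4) In the final state, ZI has expectation 1.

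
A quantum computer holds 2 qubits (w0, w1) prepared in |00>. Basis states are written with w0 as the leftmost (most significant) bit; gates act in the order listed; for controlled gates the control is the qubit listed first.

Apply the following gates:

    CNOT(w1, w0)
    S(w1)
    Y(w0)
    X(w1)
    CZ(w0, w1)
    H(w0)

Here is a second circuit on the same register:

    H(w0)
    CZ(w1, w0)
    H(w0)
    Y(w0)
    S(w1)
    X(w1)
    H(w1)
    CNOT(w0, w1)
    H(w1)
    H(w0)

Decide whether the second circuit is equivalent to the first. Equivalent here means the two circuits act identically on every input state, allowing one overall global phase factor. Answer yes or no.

Yes: on every input state the two circuits agree up to one overall phase factor.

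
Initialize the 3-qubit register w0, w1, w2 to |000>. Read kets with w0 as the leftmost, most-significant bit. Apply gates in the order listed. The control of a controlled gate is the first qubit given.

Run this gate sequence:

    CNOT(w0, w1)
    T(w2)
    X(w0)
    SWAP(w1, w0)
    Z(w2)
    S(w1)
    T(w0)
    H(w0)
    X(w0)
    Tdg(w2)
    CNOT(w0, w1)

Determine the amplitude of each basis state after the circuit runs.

The resulting statevector has amplitude sqrt(2)*I/2 on |010>, sqrt(2)*I/2 on |100>, and 0 on every other basis state.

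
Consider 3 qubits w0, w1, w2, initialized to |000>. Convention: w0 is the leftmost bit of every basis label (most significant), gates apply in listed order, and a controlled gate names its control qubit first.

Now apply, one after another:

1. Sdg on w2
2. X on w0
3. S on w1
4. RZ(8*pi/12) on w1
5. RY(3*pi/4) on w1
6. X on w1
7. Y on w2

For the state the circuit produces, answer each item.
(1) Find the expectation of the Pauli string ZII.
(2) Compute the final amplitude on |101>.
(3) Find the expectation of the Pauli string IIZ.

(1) In the final state, ZII has expectation -1.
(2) The final state's coefficient on |101> equals sqrt(sqrt(2) + 2)*exp(I*pi/6)/2.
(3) The expectation value of IIZ is -1.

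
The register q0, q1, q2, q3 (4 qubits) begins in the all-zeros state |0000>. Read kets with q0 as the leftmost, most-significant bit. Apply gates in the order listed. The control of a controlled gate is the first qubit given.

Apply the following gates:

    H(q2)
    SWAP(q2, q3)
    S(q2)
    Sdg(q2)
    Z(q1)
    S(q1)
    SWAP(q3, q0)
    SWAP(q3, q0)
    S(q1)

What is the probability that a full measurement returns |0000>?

Outcome |0000> occurs with probability 1/2.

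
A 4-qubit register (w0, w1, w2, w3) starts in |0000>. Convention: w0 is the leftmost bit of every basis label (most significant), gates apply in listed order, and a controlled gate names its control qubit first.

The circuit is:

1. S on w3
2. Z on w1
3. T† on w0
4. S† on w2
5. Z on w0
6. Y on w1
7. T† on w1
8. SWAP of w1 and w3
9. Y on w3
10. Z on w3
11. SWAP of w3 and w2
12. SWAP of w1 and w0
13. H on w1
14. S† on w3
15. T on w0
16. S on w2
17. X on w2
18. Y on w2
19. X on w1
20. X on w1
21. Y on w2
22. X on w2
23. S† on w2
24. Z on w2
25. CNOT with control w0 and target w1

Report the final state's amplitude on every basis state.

After the circuit, the state carries amplitude -sqrt(2)*exp(3*I*pi/4)/2 on |0000>, -sqrt(2)*exp(3*I*pi/4)/2 on |0100>, and 0 on every other basis state.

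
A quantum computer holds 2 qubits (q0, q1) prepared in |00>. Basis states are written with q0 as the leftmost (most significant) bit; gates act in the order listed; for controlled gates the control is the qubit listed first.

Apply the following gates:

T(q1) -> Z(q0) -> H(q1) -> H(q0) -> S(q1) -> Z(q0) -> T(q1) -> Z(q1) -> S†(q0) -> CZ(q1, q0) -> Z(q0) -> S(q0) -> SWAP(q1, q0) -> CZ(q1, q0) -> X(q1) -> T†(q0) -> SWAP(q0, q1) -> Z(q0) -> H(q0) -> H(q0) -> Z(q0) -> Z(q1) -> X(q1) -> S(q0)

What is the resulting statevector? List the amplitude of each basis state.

After the circuit, the state carries amplitude I/2 on |00>, 1/2 on |01>, -1/2 on |10>, I/2 on |11>. Key observation: gates 18-21 undo each other exactly, leaving only the rest of the circuit to track.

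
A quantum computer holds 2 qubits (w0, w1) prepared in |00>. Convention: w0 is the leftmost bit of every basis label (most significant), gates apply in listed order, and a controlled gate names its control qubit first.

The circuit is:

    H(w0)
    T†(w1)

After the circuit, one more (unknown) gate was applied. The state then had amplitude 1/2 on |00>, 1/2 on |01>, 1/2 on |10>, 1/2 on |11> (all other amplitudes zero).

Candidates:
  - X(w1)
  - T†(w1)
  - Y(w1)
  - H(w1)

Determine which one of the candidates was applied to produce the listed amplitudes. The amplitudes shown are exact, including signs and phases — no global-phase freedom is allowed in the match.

The applied gate was H(w1).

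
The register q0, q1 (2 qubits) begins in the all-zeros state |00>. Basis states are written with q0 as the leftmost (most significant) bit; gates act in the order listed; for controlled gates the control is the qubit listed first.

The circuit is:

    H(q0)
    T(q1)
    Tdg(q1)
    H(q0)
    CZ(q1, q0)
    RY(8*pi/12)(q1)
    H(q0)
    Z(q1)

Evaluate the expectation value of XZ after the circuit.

The observable XZ averages to -1/2. Key observation: steps 1-4 multiply out to the identity, so the circuit reduces to the remaining gates.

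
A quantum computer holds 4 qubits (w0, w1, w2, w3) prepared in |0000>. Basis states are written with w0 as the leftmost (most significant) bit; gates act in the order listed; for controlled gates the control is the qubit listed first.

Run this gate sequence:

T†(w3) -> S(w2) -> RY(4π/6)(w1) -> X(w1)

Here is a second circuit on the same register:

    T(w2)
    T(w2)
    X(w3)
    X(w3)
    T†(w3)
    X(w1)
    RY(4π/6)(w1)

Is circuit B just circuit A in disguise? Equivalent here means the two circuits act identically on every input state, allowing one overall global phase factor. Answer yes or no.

No, they are not equivalent — no single phase factor reconciles the two unitaries.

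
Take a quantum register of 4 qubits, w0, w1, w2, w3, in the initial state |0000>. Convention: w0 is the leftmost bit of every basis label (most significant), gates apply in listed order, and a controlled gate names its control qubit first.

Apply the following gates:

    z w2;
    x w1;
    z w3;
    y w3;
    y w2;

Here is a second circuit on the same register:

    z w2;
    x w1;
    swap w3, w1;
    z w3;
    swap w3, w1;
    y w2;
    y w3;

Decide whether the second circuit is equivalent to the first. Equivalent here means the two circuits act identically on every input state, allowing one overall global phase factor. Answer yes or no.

No — the two circuits implement different unitaries, even allowing a global phase.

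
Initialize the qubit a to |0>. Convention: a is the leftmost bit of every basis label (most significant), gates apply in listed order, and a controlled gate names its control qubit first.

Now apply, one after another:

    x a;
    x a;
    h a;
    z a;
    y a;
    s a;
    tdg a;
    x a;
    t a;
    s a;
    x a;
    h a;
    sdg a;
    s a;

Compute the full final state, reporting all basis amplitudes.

After the circuit, the state carries amplitude -sqrt(2)/2 on |0>, (-1 + I)*exp(3*I*pi/4)/2 on |1>.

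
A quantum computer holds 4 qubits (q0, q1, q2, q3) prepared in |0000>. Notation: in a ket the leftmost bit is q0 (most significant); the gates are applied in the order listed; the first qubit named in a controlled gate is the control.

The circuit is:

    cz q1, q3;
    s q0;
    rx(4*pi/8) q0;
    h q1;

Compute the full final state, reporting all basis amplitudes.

The final amplitudes are 1/2 on |0000>, 1/2 on |0100>, -I/2 on |1000>, -I/2 on |1100>, and 0 on every other basis state.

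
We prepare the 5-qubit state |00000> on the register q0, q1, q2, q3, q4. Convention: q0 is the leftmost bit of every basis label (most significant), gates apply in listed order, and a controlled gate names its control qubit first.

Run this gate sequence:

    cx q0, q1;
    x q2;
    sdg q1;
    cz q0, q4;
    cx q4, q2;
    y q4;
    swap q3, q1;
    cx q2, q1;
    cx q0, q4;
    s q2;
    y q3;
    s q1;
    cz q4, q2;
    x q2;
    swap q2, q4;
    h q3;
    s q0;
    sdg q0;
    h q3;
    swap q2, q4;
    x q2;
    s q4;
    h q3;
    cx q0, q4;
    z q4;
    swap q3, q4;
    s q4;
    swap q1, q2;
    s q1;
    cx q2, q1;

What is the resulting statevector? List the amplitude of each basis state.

After the circuit, the state carries amplitude -sqrt(2)/2 on |00110>, sqrt(2)*I/2 on |00111>, and 0 on every other basis state. Key observation: the block from step 14 through step 21 cancels to the identity and can be dropped.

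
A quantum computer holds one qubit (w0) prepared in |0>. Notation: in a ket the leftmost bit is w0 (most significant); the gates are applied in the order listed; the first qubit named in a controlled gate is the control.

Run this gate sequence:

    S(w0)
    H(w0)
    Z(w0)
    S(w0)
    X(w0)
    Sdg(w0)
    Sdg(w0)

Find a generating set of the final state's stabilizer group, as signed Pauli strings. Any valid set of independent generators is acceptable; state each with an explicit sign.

One valid set of independent stabilizer generators is -Y (any independent generating set of the same group is equally correct).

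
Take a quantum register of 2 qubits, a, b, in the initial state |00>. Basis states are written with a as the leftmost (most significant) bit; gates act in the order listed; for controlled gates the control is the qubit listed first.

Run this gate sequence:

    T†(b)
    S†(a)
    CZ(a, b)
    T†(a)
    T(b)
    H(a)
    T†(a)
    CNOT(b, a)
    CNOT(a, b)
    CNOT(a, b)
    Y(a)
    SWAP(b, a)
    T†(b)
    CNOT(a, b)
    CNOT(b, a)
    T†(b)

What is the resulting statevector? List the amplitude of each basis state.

The final amplitudes are -sqrt(2)*exp(I*pi/4)/2 on |00>, 0 on |01>, 0 on |10>, sqrt(2)/2 on |11>. Key observation: the block from step 9 through step 10 cancels to the identity and can be dropped.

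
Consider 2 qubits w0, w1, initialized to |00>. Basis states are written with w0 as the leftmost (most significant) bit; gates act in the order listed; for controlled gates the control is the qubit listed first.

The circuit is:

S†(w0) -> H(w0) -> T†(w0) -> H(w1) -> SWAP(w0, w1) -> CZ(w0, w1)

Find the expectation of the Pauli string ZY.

The expectation value of ZY is -sqrt(2)/2.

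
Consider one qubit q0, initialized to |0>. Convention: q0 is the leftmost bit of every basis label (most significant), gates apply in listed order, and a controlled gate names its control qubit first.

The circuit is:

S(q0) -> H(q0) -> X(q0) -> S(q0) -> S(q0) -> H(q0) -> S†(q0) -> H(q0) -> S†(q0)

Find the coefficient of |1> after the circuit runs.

The amplitude on |1> is sqrt(2)/2.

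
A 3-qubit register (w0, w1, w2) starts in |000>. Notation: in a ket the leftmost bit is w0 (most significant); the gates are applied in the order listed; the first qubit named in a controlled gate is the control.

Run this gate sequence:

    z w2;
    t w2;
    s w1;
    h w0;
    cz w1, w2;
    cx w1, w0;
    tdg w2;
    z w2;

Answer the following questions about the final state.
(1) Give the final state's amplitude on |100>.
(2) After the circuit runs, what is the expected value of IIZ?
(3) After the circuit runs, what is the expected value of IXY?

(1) The final state's coefficient on |100> equals sqrt(2)/2.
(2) In the final state, IIZ has expectation 1.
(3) The observable IXY averages to 0.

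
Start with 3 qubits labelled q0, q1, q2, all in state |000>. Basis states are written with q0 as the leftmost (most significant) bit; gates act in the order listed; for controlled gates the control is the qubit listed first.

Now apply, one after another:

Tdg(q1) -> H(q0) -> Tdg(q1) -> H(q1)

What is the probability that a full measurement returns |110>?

The probability of measuring |110> is 1/4.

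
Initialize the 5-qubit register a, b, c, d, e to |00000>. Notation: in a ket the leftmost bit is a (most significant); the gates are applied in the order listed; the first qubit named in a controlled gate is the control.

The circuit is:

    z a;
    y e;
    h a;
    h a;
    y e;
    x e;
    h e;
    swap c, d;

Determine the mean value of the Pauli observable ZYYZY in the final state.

The observable ZYYZY averages to 0. Key observation: gates 2-5 undo each other exactly, leaving only the rest of the circuit to track.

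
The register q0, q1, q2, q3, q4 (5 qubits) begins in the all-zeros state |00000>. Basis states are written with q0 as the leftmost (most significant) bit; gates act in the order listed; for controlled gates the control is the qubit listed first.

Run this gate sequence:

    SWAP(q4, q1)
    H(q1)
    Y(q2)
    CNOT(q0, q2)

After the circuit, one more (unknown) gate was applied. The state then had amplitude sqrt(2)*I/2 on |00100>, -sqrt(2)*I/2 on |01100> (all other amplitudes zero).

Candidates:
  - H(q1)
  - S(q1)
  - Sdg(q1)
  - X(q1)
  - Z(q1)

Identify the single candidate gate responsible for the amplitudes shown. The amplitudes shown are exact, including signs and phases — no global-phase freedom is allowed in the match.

The applied gate was Z(q1).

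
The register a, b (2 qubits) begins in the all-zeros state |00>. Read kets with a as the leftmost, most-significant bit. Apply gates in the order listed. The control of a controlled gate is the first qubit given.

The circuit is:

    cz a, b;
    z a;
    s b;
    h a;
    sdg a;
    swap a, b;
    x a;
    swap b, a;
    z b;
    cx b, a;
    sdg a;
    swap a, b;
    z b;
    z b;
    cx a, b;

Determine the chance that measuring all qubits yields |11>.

A full measurement returns |11> with probability 1/2.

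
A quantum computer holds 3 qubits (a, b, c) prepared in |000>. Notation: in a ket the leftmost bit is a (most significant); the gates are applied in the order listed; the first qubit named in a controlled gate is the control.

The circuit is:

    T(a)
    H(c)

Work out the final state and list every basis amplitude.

The resulting statevector has amplitude sqrt(2)/2 on |000>, sqrt(2)/2 on |001>, and 0 on every other basis state.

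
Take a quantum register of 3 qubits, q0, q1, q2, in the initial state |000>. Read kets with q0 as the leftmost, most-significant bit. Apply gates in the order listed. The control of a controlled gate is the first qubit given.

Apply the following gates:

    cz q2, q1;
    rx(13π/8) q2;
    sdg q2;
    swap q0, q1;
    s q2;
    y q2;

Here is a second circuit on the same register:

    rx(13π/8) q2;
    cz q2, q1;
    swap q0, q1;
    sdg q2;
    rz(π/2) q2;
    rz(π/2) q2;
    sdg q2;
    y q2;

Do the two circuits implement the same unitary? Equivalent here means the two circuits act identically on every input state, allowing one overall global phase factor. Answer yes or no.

No — the two circuits implement different unitaries, even allowing a global phase.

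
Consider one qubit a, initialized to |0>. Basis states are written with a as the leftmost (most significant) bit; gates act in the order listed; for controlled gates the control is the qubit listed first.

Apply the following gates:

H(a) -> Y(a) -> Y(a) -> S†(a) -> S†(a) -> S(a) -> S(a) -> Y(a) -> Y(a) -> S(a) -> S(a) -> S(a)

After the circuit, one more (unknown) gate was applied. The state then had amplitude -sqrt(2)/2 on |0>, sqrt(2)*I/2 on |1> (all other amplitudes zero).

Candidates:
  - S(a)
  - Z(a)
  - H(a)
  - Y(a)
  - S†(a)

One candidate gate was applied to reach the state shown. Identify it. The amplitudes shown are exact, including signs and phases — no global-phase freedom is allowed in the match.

The applied gate was Y(a). Key observation: the block from step 2 through step 9 cancels to the identity and can be dropped.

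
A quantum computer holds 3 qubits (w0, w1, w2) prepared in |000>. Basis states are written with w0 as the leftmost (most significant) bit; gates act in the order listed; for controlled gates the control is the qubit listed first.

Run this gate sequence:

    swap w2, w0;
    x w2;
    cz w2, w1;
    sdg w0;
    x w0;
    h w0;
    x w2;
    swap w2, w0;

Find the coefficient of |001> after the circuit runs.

The final state's coefficient on |001> equals -sqrt(2)/2.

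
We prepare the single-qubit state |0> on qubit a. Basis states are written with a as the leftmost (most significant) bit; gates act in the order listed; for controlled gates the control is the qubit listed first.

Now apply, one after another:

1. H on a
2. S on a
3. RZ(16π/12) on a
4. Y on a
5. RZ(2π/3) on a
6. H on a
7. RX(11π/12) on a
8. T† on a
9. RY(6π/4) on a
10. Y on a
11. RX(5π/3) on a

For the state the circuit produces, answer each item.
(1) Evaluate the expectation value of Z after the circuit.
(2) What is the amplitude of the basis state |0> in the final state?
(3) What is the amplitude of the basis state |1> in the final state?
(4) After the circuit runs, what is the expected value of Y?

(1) The expectation value of Z is 1/4 + sqrt(3)/4.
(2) |0> carries amplitude -sqrt(2)*I*sqrt(sqrt(2)/4 + 1/2)*exp(-I*pi/3)/4 + sqrt(2)*sqrt(1/2 - sqrt(2)/4)*exp(-I*pi/3)/4 - sqrt(2)*sqrt(sqrt(2)/4 + 1/2)*exp(I*pi/12)/4 + sqrt(2)*sqrt(1/2 - sqrt(2)/4)*exp(-7*I*pi/12)/8 - sqrt(2)*I*sqrt(1/2 - sqrt(2)/4)*exp(I*pi/3)/8 - sqrt(6)*I*sqrt(1/2 - sqrt(2)/4)*exp(-7*I*pi/12)/8 - sqrt(2)*I*sqrt(sqrt(2)/4 + 1/2)*exp(-7*I*pi/12)/8 + sqrt(6)*sqrt(1/2 - sqrt(2)/4)*exp(I*pi/3)/8 + sqrt(2)*I*sqrt(1/2 - sqrt(2)/4)*exp(I*pi/12)/4 + sqrt(6)*I*sqrt(sqrt(2)/4 + 1/2)*exp(I*pi/3)/8 + sqrt(2)*sqrt(sqrt(2)/4 + 1/2)*exp(I*pi/3)/8 - sqrt(6)*sqrt(sqrt(2)/4 + 1/2)*exp(-7*I*pi/12)/8 in the final state.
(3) |1> carries amplitude sqrt(6)*sqrt(sqrt(2)/4 + 1/2)*exp(-7*I*pi/12)/8 - sqrt(2)*I*sqrt(sqrt(2)/4 + 1/2)*exp(-I*pi/3)/4 - sqrt(2)*I*sqrt(1/2 - sqrt(2)/4)*exp(I*pi/12)/4 + sqrt(2)*sqrt(1/2 - sqrt(2)/4)*exp(-I*pi/3)/4 + sqrt(2)*I*sqrt(sqrt(2)/4 + 1/2)*exp(-7*I*pi/12)/8 - sqrt(2)*I*sqrt(1/2 - sqrt(2)/4)*exp(I*pi/3)/8 + sqrt(6)*I*sqrt(1/2 - sqrt(2)/4)*exp(-7*I*pi/12)/8 - sqrt(2)*sqrt(1/2 - sqrt(2)/4)*exp(-7*I*pi/12)/8 + sqrt(2)*sqrt(sqrt(2)/4 + 1/2)*exp(I*pi/12)/4 + sqrt(6)*sqrt(1/2 - sqrt(2)/4)*exp(I*pi/3)/8 + sqrt(6)*I*sqrt(sqrt(2)/4 + 1/2)*exp(I*pi/3)/8 + sqrt(2)*sqrt(sqrt(2)/4 + 1/2)*exp(I*pi/3)/8 in the final state.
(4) The expectation value of Y is -1/4 + sqrt(3)/4.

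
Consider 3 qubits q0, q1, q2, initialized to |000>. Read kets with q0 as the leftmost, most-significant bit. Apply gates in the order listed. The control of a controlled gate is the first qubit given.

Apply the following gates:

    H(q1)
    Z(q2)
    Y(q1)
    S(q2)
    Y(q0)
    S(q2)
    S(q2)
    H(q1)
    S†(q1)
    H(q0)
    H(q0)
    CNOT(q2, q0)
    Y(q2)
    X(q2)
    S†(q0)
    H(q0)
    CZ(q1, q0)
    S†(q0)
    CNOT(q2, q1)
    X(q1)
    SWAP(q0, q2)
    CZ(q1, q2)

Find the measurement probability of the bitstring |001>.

The probability of measuring |001> is 1/2. Key observation: steps 10-11 multiply out to the identity, so the circuit reduces to the remaining gates.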